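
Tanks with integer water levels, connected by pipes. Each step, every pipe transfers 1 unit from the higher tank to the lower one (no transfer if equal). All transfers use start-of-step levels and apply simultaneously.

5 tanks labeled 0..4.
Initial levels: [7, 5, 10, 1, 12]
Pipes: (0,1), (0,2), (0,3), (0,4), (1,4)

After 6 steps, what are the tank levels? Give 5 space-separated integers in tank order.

Answer: 9 7 7 5 7

Derivation:
Step 1: flows [0->1,2->0,0->3,4->0,4->1] -> levels [7 7 9 2 10]
Step 2: flows [0=1,2->0,0->3,4->0,4->1] -> levels [8 8 8 3 8]
Step 3: flows [0=1,0=2,0->3,0=4,1=4] -> levels [7 8 8 4 8]
Step 4: flows [1->0,2->0,0->3,4->0,1=4] -> levels [9 7 7 5 7]
Step 5: flows [0->1,0->2,0->3,0->4,1=4] -> levels [5 8 8 6 8]
Step 6: flows [1->0,2->0,3->0,4->0,1=4] -> levels [9 7 7 5 7]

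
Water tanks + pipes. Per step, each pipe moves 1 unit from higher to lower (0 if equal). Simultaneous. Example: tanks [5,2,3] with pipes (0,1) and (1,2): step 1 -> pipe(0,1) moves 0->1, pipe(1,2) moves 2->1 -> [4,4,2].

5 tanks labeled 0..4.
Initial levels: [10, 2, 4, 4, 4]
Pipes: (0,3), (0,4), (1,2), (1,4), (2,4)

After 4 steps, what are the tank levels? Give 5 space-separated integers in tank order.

Answer: 6 4 5 5 4

Derivation:
Step 1: flows [0->3,0->4,2->1,4->1,2=4] -> levels [8 4 3 5 4]
Step 2: flows [0->3,0->4,1->2,1=4,4->2] -> levels [6 3 5 6 4]
Step 3: flows [0=3,0->4,2->1,4->1,2->4] -> levels [5 5 3 6 5]
Step 4: flows [3->0,0=4,1->2,1=4,4->2] -> levels [6 4 5 5 4]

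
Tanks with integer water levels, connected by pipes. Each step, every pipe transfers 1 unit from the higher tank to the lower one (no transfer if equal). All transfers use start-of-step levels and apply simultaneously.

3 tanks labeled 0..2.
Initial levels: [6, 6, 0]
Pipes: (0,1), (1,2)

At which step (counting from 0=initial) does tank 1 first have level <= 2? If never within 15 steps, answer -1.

Answer: -1

Derivation:
Step 1: flows [0=1,1->2] -> levels [6 5 1]
Step 2: flows [0->1,1->2] -> levels [5 5 2]
Step 3: flows [0=1,1->2] -> levels [5 4 3]
Step 4: flows [0->1,1->2] -> levels [4 4 4]
Step 5: flows [0=1,1=2] -> levels [4 4 4]
  -> stable; tank 1 stays at 4 > 2
Tank 1 never reaches <=2 within 15 steps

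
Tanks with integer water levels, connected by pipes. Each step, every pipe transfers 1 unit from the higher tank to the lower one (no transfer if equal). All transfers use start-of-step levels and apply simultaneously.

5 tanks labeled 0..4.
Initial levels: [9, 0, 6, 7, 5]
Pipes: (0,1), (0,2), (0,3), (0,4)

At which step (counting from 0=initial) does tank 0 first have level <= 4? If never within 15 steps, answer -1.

Step 1: flows [0->1,0->2,0->3,0->4] -> levels [5 1 7 8 6]
Step 2: flows [0->1,2->0,3->0,4->0] -> levels [7 2 6 7 5]
Step 3: flows [0->1,0->2,0=3,0->4] -> levels [4 3 7 7 6]
Tank 0 first reaches <=4 at step 3

Answer: 3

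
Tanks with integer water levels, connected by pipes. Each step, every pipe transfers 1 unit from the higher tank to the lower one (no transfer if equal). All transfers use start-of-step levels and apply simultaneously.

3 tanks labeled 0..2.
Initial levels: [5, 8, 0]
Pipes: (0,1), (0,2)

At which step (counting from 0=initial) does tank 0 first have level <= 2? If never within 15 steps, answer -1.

Answer: -1

Derivation:
Step 1: flows [1->0,0->2] -> levels [5 7 1]
Step 2: flows [1->0,0->2] -> levels [5 6 2]
Step 3: flows [1->0,0->2] -> levels [5 5 3]
Step 4: flows [0=1,0->2] -> levels [4 5 4]
Step 5: flows [1->0,0=2] -> levels [5 4 4]
Step 6: flows [0->1,0->2] -> levels [3 5 5]
Step 7: flows [1->0,2->0] -> levels [5 4 4]
  -> period-2 cycle (repeats step 5); tank 0 never drops to <=2
Tank 0 never reaches <=2 within 15 steps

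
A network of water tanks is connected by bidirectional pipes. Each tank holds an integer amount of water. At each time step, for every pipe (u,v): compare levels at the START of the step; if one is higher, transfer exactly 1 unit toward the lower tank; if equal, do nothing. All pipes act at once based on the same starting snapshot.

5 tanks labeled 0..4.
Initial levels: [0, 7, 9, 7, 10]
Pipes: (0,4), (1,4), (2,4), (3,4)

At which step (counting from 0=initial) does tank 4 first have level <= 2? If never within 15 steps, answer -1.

Answer: -1

Derivation:
Step 1: flows [4->0,4->1,4->2,4->3] -> levels [1 8 10 8 6]
Step 2: flows [4->0,1->4,2->4,3->4] -> levels [2 7 9 7 8]
Step 3: flows [4->0,4->1,2->4,4->3] -> levels [3 8 8 8 6]
Step 4: flows [4->0,1->4,2->4,3->4] -> levels [4 7 7 7 8]
Step 5: flows [4->0,4->1,4->2,4->3] -> levels [5 8 8 8 4]
Step 6: flows [0->4,1->4,2->4,3->4] -> levels [4 7 7 7 8]
  -> period-2 cycle (repeats step 4); tank 4 never drops to <=2
Tank 4 never reaches <=2 within 15 steps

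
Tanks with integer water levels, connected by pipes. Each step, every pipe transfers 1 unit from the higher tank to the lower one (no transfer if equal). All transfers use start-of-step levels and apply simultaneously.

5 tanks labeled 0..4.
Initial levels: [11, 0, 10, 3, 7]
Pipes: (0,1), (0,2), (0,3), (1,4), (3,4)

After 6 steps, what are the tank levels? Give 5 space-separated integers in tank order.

Answer: 8 5 6 5 7

Derivation:
Step 1: flows [0->1,0->2,0->3,4->1,4->3] -> levels [8 2 11 5 5]
Step 2: flows [0->1,2->0,0->3,4->1,3=4] -> levels [7 4 10 6 4]
Step 3: flows [0->1,2->0,0->3,1=4,3->4] -> levels [6 5 9 6 5]
Step 4: flows [0->1,2->0,0=3,1=4,3->4] -> levels [6 6 8 5 6]
Step 5: flows [0=1,2->0,0->3,1=4,4->3] -> levels [6 6 7 7 5]
Step 6: flows [0=1,2->0,3->0,1->4,3->4] -> levels [8 5 6 5 7]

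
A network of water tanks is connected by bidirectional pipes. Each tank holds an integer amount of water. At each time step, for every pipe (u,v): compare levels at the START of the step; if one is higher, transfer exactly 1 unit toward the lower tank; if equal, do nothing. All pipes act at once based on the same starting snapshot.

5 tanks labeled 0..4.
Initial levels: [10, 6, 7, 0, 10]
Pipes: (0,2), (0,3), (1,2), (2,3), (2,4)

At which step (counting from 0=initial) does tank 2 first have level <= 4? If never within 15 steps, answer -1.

Answer: -1

Derivation:
Step 1: flows [0->2,0->3,2->1,2->3,4->2] -> levels [8 7 7 2 9]
Step 2: flows [0->2,0->3,1=2,2->3,4->2] -> levels [6 7 8 4 8]
Step 3: flows [2->0,0->3,2->1,2->3,2=4] -> levels [6 8 5 6 8]
Step 4: flows [0->2,0=3,1->2,3->2,4->2] -> levels [5 7 9 5 7]
Step 5: flows [2->0,0=3,2->1,2->3,2->4] -> levels [6 8 5 6 8]
  -> period-2 cycle (repeats step 3); tank 2 never drops to <=4
Tank 2 never reaches <=4 within 15 steps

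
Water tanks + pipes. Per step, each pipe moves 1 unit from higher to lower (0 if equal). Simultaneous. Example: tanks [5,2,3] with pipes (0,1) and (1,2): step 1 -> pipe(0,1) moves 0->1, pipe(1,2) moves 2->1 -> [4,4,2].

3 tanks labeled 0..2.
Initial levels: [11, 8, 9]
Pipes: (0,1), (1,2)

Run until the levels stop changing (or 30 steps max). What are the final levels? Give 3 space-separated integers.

Answer: 10 8 10

Derivation:
Step 1: flows [0->1,2->1] -> levels [10 10 8]
Step 2: flows [0=1,1->2] -> levels [10 9 9]
Step 3: flows [0->1,1=2] -> levels [9 10 9]
Step 4: flows [1->0,1->2] -> levels [10 8 10]
Step 5: flows [0->1,2->1] -> levels [9 10 9]
  -> period-2 cycle: step 5 state = step 3 state; never stabilizes
  -> state at step 30: (30-3) mod 2 = 1, same as step 4 -> [10 8 10]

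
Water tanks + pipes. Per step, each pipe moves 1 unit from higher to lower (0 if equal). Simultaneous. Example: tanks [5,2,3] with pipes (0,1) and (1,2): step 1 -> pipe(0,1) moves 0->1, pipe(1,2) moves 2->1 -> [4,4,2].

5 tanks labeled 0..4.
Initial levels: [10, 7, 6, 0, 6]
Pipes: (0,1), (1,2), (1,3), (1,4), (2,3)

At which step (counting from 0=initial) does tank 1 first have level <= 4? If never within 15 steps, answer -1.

Answer: 5

Derivation:
Step 1: flows [0->1,1->2,1->3,1->4,2->3] -> levels [9 5 6 2 7]
Step 2: flows [0->1,2->1,1->3,4->1,2->3] -> levels [8 7 4 4 6]
Step 3: flows [0->1,1->2,1->3,1->4,2=3] -> levels [7 5 5 5 7]
Step 4: flows [0->1,1=2,1=3,4->1,2=3] -> levels [6 7 5 5 6]
Step 5: flows [1->0,1->2,1->3,1->4,2=3] -> levels [7 3 6 6 7]
Tank 1 first reaches <=4 at step 5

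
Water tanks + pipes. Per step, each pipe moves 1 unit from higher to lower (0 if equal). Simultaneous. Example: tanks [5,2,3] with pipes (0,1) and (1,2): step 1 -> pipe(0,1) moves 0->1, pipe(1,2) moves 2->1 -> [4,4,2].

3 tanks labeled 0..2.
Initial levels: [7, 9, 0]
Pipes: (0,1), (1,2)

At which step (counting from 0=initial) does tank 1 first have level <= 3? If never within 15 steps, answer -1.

Answer: -1

Derivation:
Step 1: flows [1->0,1->2] -> levels [8 7 1]
Step 2: flows [0->1,1->2] -> levels [7 7 2]
Step 3: flows [0=1,1->2] -> levels [7 6 3]
Step 4: flows [0->1,1->2] -> levels [6 6 4]
Step 5: flows [0=1,1->2] -> levels [6 5 5]
Step 6: flows [0->1,1=2] -> levels [5 6 5]
Step 7: flows [1->0,1->2] -> levels [6 4 6]
Step 8: flows [0->1,2->1] -> levels [5 6 5]
  -> period-2 cycle (repeats step 6); tank 1 never drops to <=3
Tank 1 never reaches <=3 within 15 steps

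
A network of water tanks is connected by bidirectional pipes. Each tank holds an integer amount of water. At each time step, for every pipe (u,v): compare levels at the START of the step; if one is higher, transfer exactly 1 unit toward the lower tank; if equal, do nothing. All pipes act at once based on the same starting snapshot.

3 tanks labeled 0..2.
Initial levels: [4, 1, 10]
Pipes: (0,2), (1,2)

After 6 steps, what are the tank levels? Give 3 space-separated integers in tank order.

Answer: 5 5 5

Derivation:
Step 1: flows [2->0,2->1] -> levels [5 2 8]
Step 2: flows [2->0,2->1] -> levels [6 3 6]
Step 3: flows [0=2,2->1] -> levels [6 4 5]
Step 4: flows [0->2,2->1] -> levels [5 5 5]
Step 5: flows [0=2,1=2] -> levels [5 5 5]
  -> stable; steps 6..6 unchanged -> [5 5 5]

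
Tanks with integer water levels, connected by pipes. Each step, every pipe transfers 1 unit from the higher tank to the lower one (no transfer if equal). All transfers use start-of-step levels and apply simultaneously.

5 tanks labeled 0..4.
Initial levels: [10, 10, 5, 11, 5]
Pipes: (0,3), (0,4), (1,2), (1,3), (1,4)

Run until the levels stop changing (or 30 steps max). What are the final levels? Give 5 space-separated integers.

Answer: 8 6 8 10 9

Derivation:
Step 1: flows [3->0,0->4,1->2,3->1,1->4] -> levels [10 9 6 9 7]
Step 2: flows [0->3,0->4,1->2,1=3,1->4] -> levels [8 7 7 10 9]
Step 3: flows [3->0,4->0,1=2,3->1,4->1] -> levels [10 9 7 8 7]
Step 4: flows [0->3,0->4,1->2,1->3,1->4] -> levels [8 6 8 10 9]
Step 5: flows [3->0,4->0,2->1,3->1,4->1] -> levels [10 9 7 8 7]
  -> period-2 cycle: step 5 state = step 3 state; never stabilizes
  -> state at step 30: (30-3) mod 2 = 1, same as step 4 -> [8 6 8 10 9]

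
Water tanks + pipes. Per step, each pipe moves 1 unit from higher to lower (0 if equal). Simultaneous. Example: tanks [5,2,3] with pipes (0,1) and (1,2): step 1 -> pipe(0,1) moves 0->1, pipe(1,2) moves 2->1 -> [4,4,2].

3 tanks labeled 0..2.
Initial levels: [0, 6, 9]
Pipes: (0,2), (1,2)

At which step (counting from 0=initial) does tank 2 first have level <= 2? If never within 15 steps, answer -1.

Step 1: flows [2->0,2->1] -> levels [1 7 7]
Step 2: flows [2->0,1=2] -> levels [2 7 6]
Step 3: flows [2->0,1->2] -> levels [3 6 6]
Step 4: flows [2->0,1=2] -> levels [4 6 5]
Step 5: flows [2->0,1->2] -> levels [5 5 5]
Step 6: flows [0=2,1=2] -> levels [5 5 5]
  -> stable; tank 2 stays at 5 > 2
Tank 2 never reaches <=2 within 15 steps

Answer: -1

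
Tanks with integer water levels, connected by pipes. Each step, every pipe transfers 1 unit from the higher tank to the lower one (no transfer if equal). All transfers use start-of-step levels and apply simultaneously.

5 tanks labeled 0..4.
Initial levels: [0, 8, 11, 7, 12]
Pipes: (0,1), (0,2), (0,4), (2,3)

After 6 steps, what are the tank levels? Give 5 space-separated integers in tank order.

Step 1: flows [1->0,2->0,4->0,2->3] -> levels [3 7 9 8 11]
Step 2: flows [1->0,2->0,4->0,2->3] -> levels [6 6 7 9 10]
Step 3: flows [0=1,2->0,4->0,3->2] -> levels [8 6 7 8 9]
Step 4: flows [0->1,0->2,4->0,3->2] -> levels [7 7 9 7 8]
Step 5: flows [0=1,2->0,4->0,2->3] -> levels [9 7 7 8 7]
Step 6: flows [0->1,0->2,0->4,3->2] -> levels [6 8 9 7 8]

Answer: 6 8 9 7 8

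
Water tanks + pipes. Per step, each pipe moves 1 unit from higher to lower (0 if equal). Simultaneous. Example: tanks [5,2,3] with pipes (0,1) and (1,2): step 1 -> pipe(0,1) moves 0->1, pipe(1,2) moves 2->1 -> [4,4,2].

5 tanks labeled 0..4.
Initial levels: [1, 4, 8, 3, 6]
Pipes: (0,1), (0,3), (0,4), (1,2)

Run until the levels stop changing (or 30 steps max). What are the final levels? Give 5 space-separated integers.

Step 1: flows [1->0,3->0,4->0,2->1] -> levels [4 4 7 2 5]
Step 2: flows [0=1,0->3,4->0,2->1] -> levels [4 5 6 3 4]
Step 3: flows [1->0,0->3,0=4,2->1] -> levels [4 5 5 4 4]
Step 4: flows [1->0,0=3,0=4,1=2] -> levels [5 4 5 4 4]
Step 5: flows [0->1,0->3,0->4,2->1] -> levels [2 6 4 5 5]
Step 6: flows [1->0,3->0,4->0,1->2] -> levels [5 4 5 4 4]
  -> period-2 cycle: step 6 state = step 4 state; never stabilizes
  -> state at step 30: (30-4) mod 2 = 0, same as step 4 -> [5 4 5 4 4]

Answer: 5 4 5 4 4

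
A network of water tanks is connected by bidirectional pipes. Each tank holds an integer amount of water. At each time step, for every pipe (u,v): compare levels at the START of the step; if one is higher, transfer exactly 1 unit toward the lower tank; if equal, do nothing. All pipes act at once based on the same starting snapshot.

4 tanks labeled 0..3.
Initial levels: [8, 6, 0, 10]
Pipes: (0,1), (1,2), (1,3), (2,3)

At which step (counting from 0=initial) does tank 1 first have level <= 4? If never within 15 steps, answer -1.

Answer: -1

Derivation:
Step 1: flows [0->1,1->2,3->1,3->2] -> levels [7 7 2 8]
Step 2: flows [0=1,1->2,3->1,3->2] -> levels [7 7 4 6]
Step 3: flows [0=1,1->2,1->3,3->2] -> levels [7 5 6 6]
Step 4: flows [0->1,2->1,3->1,2=3] -> levels [6 8 5 5]
Step 5: flows [1->0,1->2,1->3,2=3] -> levels [7 5 6 6]
  -> period-2 cycle (repeats step 3); tank 1 never drops to <=4
Tank 1 never reaches <=4 within 15 steps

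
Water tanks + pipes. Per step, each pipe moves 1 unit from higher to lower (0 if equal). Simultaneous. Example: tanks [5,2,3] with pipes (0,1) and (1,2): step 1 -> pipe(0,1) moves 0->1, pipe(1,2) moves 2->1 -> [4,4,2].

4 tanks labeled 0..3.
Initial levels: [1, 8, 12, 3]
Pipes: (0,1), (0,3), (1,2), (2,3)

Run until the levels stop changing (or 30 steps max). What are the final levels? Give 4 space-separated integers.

Step 1: flows [1->0,3->0,2->1,2->3] -> levels [3 8 10 3]
Step 2: flows [1->0,0=3,2->1,2->3] -> levels [4 8 8 4]
Step 3: flows [1->0,0=3,1=2,2->3] -> levels [5 7 7 5]
Step 4: flows [1->0,0=3,1=2,2->3] -> levels [6 6 6 6]
Step 5: flows [0=1,0=3,1=2,2=3] -> levels [6 6 6 6]
  -> stable (no change)

Answer: 6 6 6 6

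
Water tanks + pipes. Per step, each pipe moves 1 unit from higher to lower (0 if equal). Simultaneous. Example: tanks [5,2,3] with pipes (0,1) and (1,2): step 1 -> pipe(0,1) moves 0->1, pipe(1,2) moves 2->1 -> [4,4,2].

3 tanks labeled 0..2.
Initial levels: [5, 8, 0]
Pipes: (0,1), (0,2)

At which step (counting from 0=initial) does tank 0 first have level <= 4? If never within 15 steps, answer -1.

Answer: 4

Derivation:
Step 1: flows [1->0,0->2] -> levels [5 7 1]
Step 2: flows [1->0,0->2] -> levels [5 6 2]
Step 3: flows [1->0,0->2] -> levels [5 5 3]
Step 4: flows [0=1,0->2] -> levels [4 5 4]
Tank 0 first reaches <=4 at step 4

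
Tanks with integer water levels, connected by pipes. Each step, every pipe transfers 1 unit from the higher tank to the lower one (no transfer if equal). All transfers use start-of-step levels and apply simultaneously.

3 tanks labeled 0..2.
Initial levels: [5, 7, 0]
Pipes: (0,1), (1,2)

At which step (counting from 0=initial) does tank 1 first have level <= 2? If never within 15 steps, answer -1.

Step 1: flows [1->0,1->2] -> levels [6 5 1]
Step 2: flows [0->1,1->2] -> levels [5 5 2]
Step 3: flows [0=1,1->2] -> levels [5 4 3]
Step 4: flows [0->1,1->2] -> levels [4 4 4]
Step 5: flows [0=1,1=2] -> levels [4 4 4]
  -> stable; tank 1 stays at 4 > 2
Tank 1 never reaches <=2 within 15 steps

Answer: -1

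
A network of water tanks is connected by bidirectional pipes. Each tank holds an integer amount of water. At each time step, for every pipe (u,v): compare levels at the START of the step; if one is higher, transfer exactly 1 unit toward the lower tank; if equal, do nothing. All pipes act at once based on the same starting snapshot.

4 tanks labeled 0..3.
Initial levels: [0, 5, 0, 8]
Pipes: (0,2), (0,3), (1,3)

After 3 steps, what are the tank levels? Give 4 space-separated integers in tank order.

Answer: 2 5 1 5

Derivation:
Step 1: flows [0=2,3->0,3->1] -> levels [1 6 0 6]
Step 2: flows [0->2,3->0,1=3] -> levels [1 6 1 5]
Step 3: flows [0=2,3->0,1->3] -> levels [2 5 1 5]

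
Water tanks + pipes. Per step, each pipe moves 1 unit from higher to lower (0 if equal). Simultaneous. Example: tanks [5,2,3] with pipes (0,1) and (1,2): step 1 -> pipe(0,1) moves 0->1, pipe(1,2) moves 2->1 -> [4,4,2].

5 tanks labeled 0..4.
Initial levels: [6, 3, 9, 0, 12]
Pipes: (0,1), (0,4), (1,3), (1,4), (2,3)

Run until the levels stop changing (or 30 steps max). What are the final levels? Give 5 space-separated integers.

Step 1: flows [0->1,4->0,1->3,4->1,2->3] -> levels [6 4 8 2 10]
Step 2: flows [0->1,4->0,1->3,4->1,2->3] -> levels [6 5 7 4 8]
Step 3: flows [0->1,4->0,1->3,4->1,2->3] -> levels [6 6 6 6 6]
Step 4: flows [0=1,0=4,1=3,1=4,2=3] -> levels [6 6 6 6 6]
  -> stable (no change)

Answer: 6 6 6 6 6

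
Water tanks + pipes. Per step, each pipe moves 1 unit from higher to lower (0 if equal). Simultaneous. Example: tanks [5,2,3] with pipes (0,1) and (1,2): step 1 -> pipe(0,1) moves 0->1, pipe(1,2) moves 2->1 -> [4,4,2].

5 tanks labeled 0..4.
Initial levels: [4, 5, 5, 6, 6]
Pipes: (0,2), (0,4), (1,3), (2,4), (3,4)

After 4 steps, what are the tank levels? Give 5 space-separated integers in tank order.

Answer: 4 6 5 4 7

Derivation:
Step 1: flows [2->0,4->0,3->1,4->2,3=4] -> levels [6 6 5 5 4]
Step 2: flows [0->2,0->4,1->3,2->4,3->4] -> levels [4 5 5 5 7]
Step 3: flows [2->0,4->0,1=3,4->2,4->3] -> levels [6 5 5 6 4]
Step 4: flows [0->2,0->4,3->1,2->4,3->4] -> levels [4 6 5 4 7]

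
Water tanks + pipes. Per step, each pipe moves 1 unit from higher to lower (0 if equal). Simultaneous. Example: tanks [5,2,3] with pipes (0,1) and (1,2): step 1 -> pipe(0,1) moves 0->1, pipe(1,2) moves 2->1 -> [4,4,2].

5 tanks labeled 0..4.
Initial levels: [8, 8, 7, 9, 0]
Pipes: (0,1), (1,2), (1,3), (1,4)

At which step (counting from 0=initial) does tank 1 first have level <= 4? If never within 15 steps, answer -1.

Step 1: flows [0=1,1->2,3->1,1->4] -> levels [8 7 8 8 1]
Step 2: flows [0->1,2->1,3->1,1->4] -> levels [7 9 7 7 2]
Step 3: flows [1->0,1->2,1->3,1->4] -> levels [8 5 8 8 3]
Step 4: flows [0->1,2->1,3->1,1->4] -> levels [7 7 7 7 4]
Step 5: flows [0=1,1=2,1=3,1->4] -> levels [7 6 7 7 5]
Step 6: flows [0->1,2->1,3->1,1->4] -> levels [6 8 6 6 6]
Step 7: flows [1->0,1->2,1->3,1->4] -> levels [7 4 7 7 7]
Tank 1 first reaches <=4 at step 7

Answer: 7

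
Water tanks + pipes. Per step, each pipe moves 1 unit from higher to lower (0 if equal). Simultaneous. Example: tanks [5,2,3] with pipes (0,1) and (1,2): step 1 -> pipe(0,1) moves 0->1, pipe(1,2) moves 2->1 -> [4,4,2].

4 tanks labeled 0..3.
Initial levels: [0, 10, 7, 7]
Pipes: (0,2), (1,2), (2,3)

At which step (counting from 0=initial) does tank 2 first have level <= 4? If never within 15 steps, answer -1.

Step 1: flows [2->0,1->2,2=3] -> levels [1 9 7 7]
Step 2: flows [2->0,1->2,2=3] -> levels [2 8 7 7]
Step 3: flows [2->0,1->2,2=3] -> levels [3 7 7 7]
Step 4: flows [2->0,1=2,2=3] -> levels [4 7 6 7]
Step 5: flows [2->0,1->2,3->2] -> levels [5 6 7 6]
Step 6: flows [2->0,2->1,2->3] -> levels [6 7 4 7]
Tank 2 first reaches <=4 at step 6

Answer: 6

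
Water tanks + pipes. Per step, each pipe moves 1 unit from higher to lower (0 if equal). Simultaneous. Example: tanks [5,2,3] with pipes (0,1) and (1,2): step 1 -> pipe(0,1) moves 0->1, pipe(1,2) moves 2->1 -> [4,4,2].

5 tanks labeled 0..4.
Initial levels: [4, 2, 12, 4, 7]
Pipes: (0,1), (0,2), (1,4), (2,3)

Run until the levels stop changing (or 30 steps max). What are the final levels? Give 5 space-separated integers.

Answer: 5 6 7 6 5

Derivation:
Step 1: flows [0->1,2->0,4->1,2->3] -> levels [4 4 10 5 6]
Step 2: flows [0=1,2->0,4->1,2->3] -> levels [5 5 8 6 5]
Step 3: flows [0=1,2->0,1=4,2->3] -> levels [6 5 6 7 5]
Step 4: flows [0->1,0=2,1=4,3->2] -> levels [5 6 7 6 5]
Step 5: flows [1->0,2->0,1->4,2->3] -> levels [7 4 5 7 6]
Step 6: flows [0->1,0->2,4->1,3->2] -> levels [5 6 7 6 5]
  -> period-2 cycle: step 6 state = step 4 state; never stabilizes
  -> state at step 30: (30-4) mod 2 = 0, same as step 4 -> [5 6 7 6 5]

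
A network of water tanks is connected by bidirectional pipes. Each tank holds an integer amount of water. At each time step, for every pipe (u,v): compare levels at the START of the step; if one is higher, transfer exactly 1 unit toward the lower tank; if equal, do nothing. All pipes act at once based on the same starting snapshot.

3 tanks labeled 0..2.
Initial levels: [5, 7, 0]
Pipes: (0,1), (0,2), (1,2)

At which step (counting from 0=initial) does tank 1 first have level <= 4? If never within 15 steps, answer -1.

Step 1: flows [1->0,0->2,1->2] -> levels [5 5 2]
Step 2: flows [0=1,0->2,1->2] -> levels [4 4 4]
Tank 1 first reaches <=4 at step 2

Answer: 2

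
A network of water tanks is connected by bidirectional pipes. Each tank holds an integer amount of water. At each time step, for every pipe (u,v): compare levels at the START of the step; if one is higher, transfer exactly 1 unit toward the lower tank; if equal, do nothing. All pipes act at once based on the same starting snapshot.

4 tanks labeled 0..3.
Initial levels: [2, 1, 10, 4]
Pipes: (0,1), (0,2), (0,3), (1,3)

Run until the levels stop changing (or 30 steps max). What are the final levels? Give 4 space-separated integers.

Answer: 6 3 4 4

Derivation:
Step 1: flows [0->1,2->0,3->0,3->1] -> levels [3 3 9 2]
Step 2: flows [0=1,2->0,0->3,1->3] -> levels [3 2 8 4]
Step 3: flows [0->1,2->0,3->0,3->1] -> levels [4 4 7 2]
Step 4: flows [0=1,2->0,0->3,1->3] -> levels [4 3 6 4]
Step 5: flows [0->1,2->0,0=3,3->1] -> levels [4 5 5 3]
Step 6: flows [1->0,2->0,0->3,1->3] -> levels [5 3 4 5]
Step 7: flows [0->1,0->2,0=3,3->1] -> levels [3 5 5 4]
Step 8: flows [1->0,2->0,3->0,1->3] -> levels [6 3 4 4]
Step 9: flows [0->1,0->2,0->3,3->1] -> levels [3 5 5 4]
  -> period-2 cycle: step 9 state = step 7 state; never stabilizes
  -> state at step 30: (30-7) mod 2 = 1, same as step 8 -> [6 3 4 4]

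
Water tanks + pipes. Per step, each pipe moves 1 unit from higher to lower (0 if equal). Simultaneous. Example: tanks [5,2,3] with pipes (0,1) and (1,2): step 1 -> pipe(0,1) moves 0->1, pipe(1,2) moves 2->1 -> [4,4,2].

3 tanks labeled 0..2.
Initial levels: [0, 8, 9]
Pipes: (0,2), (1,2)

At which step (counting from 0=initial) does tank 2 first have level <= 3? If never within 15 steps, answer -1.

Answer: -1

Derivation:
Step 1: flows [2->0,2->1] -> levels [1 9 7]
Step 2: flows [2->0,1->2] -> levels [2 8 7]
Step 3: flows [2->0,1->2] -> levels [3 7 7]
Step 4: flows [2->0,1=2] -> levels [4 7 6]
Step 5: flows [2->0,1->2] -> levels [5 6 6]
Step 6: flows [2->0,1=2] -> levels [6 6 5]
Step 7: flows [0->2,1->2] -> levels [5 5 7]
Step 8: flows [2->0,2->1] -> levels [6 6 5]
  -> period-2 cycle (repeats step 6); tank 2 never drops to <=3
Tank 2 never reaches <=3 within 15 steps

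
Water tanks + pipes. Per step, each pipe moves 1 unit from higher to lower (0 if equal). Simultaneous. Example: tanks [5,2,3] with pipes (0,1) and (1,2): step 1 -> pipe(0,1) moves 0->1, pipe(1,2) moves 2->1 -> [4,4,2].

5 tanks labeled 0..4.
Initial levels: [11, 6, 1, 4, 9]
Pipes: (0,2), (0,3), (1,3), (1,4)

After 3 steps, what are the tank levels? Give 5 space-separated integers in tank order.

Answer: 6 7 4 7 7

Derivation:
Step 1: flows [0->2,0->3,1->3,4->1] -> levels [9 6 2 6 8]
Step 2: flows [0->2,0->3,1=3,4->1] -> levels [7 7 3 7 7]
Step 3: flows [0->2,0=3,1=3,1=4] -> levels [6 7 4 7 7]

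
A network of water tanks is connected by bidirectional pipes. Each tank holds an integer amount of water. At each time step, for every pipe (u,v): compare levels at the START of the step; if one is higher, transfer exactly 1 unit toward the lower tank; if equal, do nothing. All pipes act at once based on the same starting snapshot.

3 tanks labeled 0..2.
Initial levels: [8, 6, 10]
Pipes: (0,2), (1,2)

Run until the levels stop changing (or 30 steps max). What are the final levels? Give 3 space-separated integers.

Step 1: flows [2->0,2->1] -> levels [9 7 8]
Step 2: flows [0->2,2->1] -> levels [8 8 8]
Step 3: flows [0=2,1=2] -> levels [8 8 8]
  -> stable (no change)

Answer: 8 8 8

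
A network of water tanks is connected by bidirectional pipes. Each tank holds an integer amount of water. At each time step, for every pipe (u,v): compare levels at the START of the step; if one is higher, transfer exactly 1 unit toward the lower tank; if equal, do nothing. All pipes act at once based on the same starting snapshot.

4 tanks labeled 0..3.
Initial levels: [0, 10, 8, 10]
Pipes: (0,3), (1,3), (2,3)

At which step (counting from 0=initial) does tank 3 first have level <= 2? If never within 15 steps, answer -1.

Step 1: flows [3->0,1=3,3->2] -> levels [1 10 9 8]
Step 2: flows [3->0,1->3,2->3] -> levels [2 9 8 9]
Step 3: flows [3->0,1=3,3->2] -> levels [3 9 9 7]
Step 4: flows [3->0,1->3,2->3] -> levels [4 8 8 8]
Step 5: flows [3->0,1=3,2=3] -> levels [5 8 8 7]
Step 6: flows [3->0,1->3,2->3] -> levels [6 7 7 8]
Step 7: flows [3->0,3->1,3->2] -> levels [7 8 8 5]
Step 8: flows [0->3,1->3,2->3] -> levels [6 7 7 8]
  -> period-2 cycle (repeats step 6); tank 3 never drops to <=2
Tank 3 never reaches <=2 within 15 steps

Answer: -1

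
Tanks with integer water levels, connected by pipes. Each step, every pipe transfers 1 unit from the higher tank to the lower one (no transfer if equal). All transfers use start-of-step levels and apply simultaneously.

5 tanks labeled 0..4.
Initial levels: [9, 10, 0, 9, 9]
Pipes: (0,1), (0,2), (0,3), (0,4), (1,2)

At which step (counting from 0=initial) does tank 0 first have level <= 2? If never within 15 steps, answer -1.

Step 1: flows [1->0,0->2,0=3,0=4,1->2] -> levels [9 8 2 9 9]
Step 2: flows [0->1,0->2,0=3,0=4,1->2] -> levels [7 8 4 9 9]
Step 3: flows [1->0,0->2,3->0,4->0,1->2] -> levels [9 6 6 8 8]
Step 4: flows [0->1,0->2,0->3,0->4,1=2] -> levels [5 7 7 9 9]
Step 5: flows [1->0,2->0,3->0,4->0,1=2] -> levels [9 6 6 8 8]
  -> period-2 cycle (repeats step 3); tank 0 never drops to <=2
Tank 0 never reaches <=2 within 15 steps

Answer: -1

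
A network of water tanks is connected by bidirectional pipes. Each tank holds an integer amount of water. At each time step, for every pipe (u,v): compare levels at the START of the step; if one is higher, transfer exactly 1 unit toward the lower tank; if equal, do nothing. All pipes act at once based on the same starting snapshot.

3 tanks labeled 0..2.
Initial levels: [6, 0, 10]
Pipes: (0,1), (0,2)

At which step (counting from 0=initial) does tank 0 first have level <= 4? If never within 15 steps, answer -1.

Answer: 7

Derivation:
Step 1: flows [0->1,2->0] -> levels [6 1 9]
Step 2: flows [0->1,2->0] -> levels [6 2 8]
Step 3: flows [0->1,2->0] -> levels [6 3 7]
Step 4: flows [0->1,2->0] -> levels [6 4 6]
Step 5: flows [0->1,0=2] -> levels [5 5 6]
Step 6: flows [0=1,2->0] -> levels [6 5 5]
Step 7: flows [0->1,0->2] -> levels [4 6 6]
Tank 0 first reaches <=4 at step 7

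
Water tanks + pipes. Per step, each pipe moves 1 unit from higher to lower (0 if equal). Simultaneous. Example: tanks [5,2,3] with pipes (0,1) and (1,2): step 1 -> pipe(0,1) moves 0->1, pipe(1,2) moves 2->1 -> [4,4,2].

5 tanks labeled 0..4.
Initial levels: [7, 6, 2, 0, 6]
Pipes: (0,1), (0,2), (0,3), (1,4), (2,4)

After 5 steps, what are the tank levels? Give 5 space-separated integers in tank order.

Answer: 5 4 4 3 5

Derivation:
Step 1: flows [0->1,0->2,0->3,1=4,4->2] -> levels [4 7 4 1 5]
Step 2: flows [1->0,0=2,0->3,1->4,4->2] -> levels [4 5 5 2 5]
Step 3: flows [1->0,2->0,0->3,1=4,2=4] -> levels [5 4 4 3 5]
Step 4: flows [0->1,0->2,0->3,4->1,4->2] -> levels [2 6 6 4 3]
Step 5: flows [1->0,2->0,3->0,1->4,2->4] -> levels [5 4 4 3 5]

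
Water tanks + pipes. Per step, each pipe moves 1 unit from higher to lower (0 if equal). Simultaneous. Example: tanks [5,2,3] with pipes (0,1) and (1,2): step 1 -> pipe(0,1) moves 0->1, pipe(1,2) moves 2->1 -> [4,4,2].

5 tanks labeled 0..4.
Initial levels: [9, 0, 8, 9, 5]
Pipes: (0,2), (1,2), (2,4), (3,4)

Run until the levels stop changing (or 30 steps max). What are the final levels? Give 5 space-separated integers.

Answer: 6 6 5 6 8

Derivation:
Step 1: flows [0->2,2->1,2->4,3->4] -> levels [8 1 7 8 7]
Step 2: flows [0->2,2->1,2=4,3->4] -> levels [7 2 7 7 8]
Step 3: flows [0=2,2->1,4->2,4->3] -> levels [7 3 7 8 6]
Step 4: flows [0=2,2->1,2->4,3->4] -> levels [7 4 5 7 8]
Step 5: flows [0->2,2->1,4->2,4->3] -> levels [6 5 6 8 6]
Step 6: flows [0=2,2->1,2=4,3->4] -> levels [6 6 5 7 7]
Step 7: flows [0->2,1->2,4->2,3=4] -> levels [5 5 8 7 6]
Step 8: flows [2->0,2->1,2->4,3->4] -> levels [6 6 5 6 8]
Step 9: flows [0->2,1->2,4->2,4->3] -> levels [5 5 8 7 6]
  -> period-2 cycle: step 9 state = step 7 state; never stabilizes
  -> state at step 30: (30-7) mod 2 = 1, same as step 8 -> [6 6 5 6 8]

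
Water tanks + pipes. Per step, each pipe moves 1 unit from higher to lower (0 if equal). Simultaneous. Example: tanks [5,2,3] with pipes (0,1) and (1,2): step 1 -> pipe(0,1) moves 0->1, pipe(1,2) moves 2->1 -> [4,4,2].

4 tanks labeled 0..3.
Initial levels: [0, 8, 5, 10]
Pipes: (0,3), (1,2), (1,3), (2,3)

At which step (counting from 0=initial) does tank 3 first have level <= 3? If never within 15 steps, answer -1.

Answer: -1

Derivation:
Step 1: flows [3->0,1->2,3->1,3->2] -> levels [1 8 7 7]
Step 2: flows [3->0,1->2,1->3,2=3] -> levels [2 6 8 7]
Step 3: flows [3->0,2->1,3->1,2->3] -> levels [3 8 6 6]
Step 4: flows [3->0,1->2,1->3,2=3] -> levels [4 6 7 6]
Step 5: flows [3->0,2->1,1=3,2->3] -> levels [5 7 5 6]
Step 6: flows [3->0,1->2,1->3,3->2] -> levels [6 5 7 5]
Step 7: flows [0->3,2->1,1=3,2->3] -> levels [5 6 5 7]
Step 8: flows [3->0,1->2,3->1,3->2] -> levels [6 6 7 4]
Step 9: flows [0->3,2->1,1->3,2->3] -> levels [5 6 5 7]
  -> period-2 cycle (repeats step 7); tank 3 never drops to <=3
Tank 3 never reaches <=3 within 15 steps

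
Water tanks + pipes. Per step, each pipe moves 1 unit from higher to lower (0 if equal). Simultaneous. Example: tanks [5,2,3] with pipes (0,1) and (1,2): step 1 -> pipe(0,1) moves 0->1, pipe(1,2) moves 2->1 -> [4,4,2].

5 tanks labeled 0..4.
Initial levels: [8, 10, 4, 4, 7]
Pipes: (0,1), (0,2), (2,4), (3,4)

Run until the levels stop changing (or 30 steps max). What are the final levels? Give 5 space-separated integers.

Answer: 8 7 6 5 7

Derivation:
Step 1: flows [1->0,0->2,4->2,4->3] -> levels [8 9 6 5 5]
Step 2: flows [1->0,0->2,2->4,3=4] -> levels [8 8 6 5 6]
Step 3: flows [0=1,0->2,2=4,4->3] -> levels [7 8 7 6 5]
Step 4: flows [1->0,0=2,2->4,3->4] -> levels [8 7 6 5 7]
Step 5: flows [0->1,0->2,4->2,4->3] -> levels [6 8 8 6 5]
Step 6: flows [1->0,2->0,2->4,3->4] -> levels [8 7 6 5 7]
  -> period-2 cycle: step 6 state = step 4 state; never stabilizes
  -> state at step 30: (30-4) mod 2 = 0, same as step 4 -> [8 7 6 5 7]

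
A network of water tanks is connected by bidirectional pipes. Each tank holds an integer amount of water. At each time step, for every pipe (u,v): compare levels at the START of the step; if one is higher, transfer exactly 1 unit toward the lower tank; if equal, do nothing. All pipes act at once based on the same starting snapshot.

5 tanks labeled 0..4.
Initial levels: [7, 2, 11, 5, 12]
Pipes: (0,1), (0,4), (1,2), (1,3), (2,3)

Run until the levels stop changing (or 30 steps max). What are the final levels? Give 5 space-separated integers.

Step 1: flows [0->1,4->0,2->1,3->1,2->3] -> levels [7 5 9 5 11]
Step 2: flows [0->1,4->0,2->1,1=3,2->3] -> levels [7 7 7 6 10]
Step 3: flows [0=1,4->0,1=2,1->3,2->3] -> levels [8 6 6 8 9]
Step 4: flows [0->1,4->0,1=2,3->1,3->2] -> levels [8 8 7 6 8]
Step 5: flows [0=1,0=4,1->2,1->3,2->3] -> levels [8 6 7 8 8]
Step 6: flows [0->1,0=4,2->1,3->1,3->2] -> levels [7 9 7 6 8]
Step 7: flows [1->0,4->0,1->2,1->3,2->3] -> levels [9 6 7 8 7]
Step 8: flows [0->1,0->4,2->1,3->1,3->2] -> levels [7 9 7 6 8]
  -> period-2 cycle: step 8 state = step 6 state; never stabilizes
  -> state at step 30: (30-6) mod 2 = 0, same as step 6 -> [7 9 7 6 8]

Answer: 7 9 7 6 8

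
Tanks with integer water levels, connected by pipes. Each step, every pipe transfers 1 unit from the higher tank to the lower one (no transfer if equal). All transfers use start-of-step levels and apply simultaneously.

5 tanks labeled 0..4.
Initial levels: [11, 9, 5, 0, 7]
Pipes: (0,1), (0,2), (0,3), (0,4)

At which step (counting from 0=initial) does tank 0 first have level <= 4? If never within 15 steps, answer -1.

Step 1: flows [0->1,0->2,0->3,0->4] -> levels [7 10 6 1 8]
Step 2: flows [1->0,0->2,0->3,4->0] -> levels [7 9 7 2 7]
Step 3: flows [1->0,0=2,0->3,0=4] -> levels [7 8 7 3 7]
Step 4: flows [1->0,0=2,0->3,0=4] -> levels [7 7 7 4 7]
Step 5: flows [0=1,0=2,0->3,0=4] -> levels [6 7 7 5 7]
Step 6: flows [1->0,2->0,0->3,4->0] -> levels [8 6 6 6 6]
Step 7: flows [0->1,0->2,0->3,0->4] -> levels [4 7 7 7 7]
Tank 0 first reaches <=4 at step 7

Answer: 7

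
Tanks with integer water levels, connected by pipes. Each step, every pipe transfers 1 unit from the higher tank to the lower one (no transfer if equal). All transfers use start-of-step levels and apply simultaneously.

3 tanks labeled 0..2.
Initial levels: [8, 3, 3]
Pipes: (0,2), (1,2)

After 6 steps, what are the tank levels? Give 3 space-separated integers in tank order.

Step 1: flows [0->2,1=2] -> levels [7 3 4]
Step 2: flows [0->2,2->1] -> levels [6 4 4]
Step 3: flows [0->2,1=2] -> levels [5 4 5]
Step 4: flows [0=2,2->1] -> levels [5 5 4]
Step 5: flows [0->2,1->2] -> levels [4 4 6]
Step 6: flows [2->0,2->1] -> levels [5 5 4]

Answer: 5 5 4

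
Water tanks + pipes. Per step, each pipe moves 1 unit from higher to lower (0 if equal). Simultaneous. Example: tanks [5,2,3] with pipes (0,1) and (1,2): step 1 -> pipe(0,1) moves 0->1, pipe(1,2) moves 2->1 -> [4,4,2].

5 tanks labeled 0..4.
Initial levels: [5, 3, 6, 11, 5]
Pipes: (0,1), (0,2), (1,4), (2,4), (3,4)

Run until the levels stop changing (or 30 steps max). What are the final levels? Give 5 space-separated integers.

Answer: 4 7 7 7 5

Derivation:
Step 1: flows [0->1,2->0,4->1,2->4,3->4] -> levels [5 5 4 10 6]
Step 2: flows [0=1,0->2,4->1,4->2,3->4] -> levels [4 6 6 9 5]
Step 3: flows [1->0,2->0,1->4,2->4,3->4] -> levels [6 4 4 8 8]
Step 4: flows [0->1,0->2,4->1,4->2,3=4] -> levels [4 6 6 8 6]
Step 5: flows [1->0,2->0,1=4,2=4,3->4] -> levels [6 5 5 7 7]
Step 6: flows [0->1,0->2,4->1,4->2,3=4] -> levels [4 7 7 7 5]
Step 7: flows [1->0,2->0,1->4,2->4,3->4] -> levels [6 5 5 6 8]
Step 8: flows [0->1,0->2,4->1,4->2,4->3] -> levels [4 7 7 7 5]
  -> period-2 cycle: step 8 state = step 6 state; never stabilizes
  -> state at step 30: (30-6) mod 2 = 0, same as step 6 -> [4 7 7 7 5]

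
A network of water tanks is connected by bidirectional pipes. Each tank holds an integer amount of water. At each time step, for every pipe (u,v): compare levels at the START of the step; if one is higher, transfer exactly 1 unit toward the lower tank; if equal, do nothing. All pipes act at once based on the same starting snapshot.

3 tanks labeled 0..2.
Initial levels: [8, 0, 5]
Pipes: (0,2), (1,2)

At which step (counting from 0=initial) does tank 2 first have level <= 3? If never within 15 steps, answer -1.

Step 1: flows [0->2,2->1] -> levels [7 1 5]
Step 2: flows [0->2,2->1] -> levels [6 2 5]
Step 3: flows [0->2,2->1] -> levels [5 3 5]
Step 4: flows [0=2,2->1] -> levels [5 4 4]
Step 5: flows [0->2,1=2] -> levels [4 4 5]
Step 6: flows [2->0,2->1] -> levels [5 5 3]
Tank 2 first reaches <=3 at step 6

Answer: 6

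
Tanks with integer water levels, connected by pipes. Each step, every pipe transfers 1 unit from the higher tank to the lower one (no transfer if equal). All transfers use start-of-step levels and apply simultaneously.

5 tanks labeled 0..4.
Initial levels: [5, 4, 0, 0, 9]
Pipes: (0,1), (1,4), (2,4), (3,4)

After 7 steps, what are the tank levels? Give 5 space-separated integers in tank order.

Step 1: flows [0->1,4->1,4->2,4->3] -> levels [4 6 1 1 6]
Step 2: flows [1->0,1=4,4->2,4->3] -> levels [5 5 2 2 4]
Step 3: flows [0=1,1->4,4->2,4->3] -> levels [5 4 3 3 3]
Step 4: flows [0->1,1->4,2=4,3=4] -> levels [4 4 3 3 4]
Step 5: flows [0=1,1=4,4->2,4->3] -> levels [4 4 4 4 2]
Step 6: flows [0=1,1->4,2->4,3->4] -> levels [4 3 3 3 5]
Step 7: flows [0->1,4->1,4->2,4->3] -> levels [3 5 4 4 2]

Answer: 3 5 4 4 2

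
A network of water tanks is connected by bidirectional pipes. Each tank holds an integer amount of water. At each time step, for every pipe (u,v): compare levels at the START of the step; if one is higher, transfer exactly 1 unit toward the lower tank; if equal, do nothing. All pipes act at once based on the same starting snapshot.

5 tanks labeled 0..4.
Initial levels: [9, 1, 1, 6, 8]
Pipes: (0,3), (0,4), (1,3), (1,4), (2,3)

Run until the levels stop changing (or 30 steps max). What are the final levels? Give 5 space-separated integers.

Answer: 6 6 5 4 4

Derivation:
Step 1: flows [0->3,0->4,3->1,4->1,3->2] -> levels [7 3 2 5 8]
Step 2: flows [0->3,4->0,3->1,4->1,3->2] -> levels [7 5 3 4 6]
Step 3: flows [0->3,0->4,1->3,4->1,3->2] -> levels [5 5 4 5 6]
Step 4: flows [0=3,4->0,1=3,4->1,3->2] -> levels [6 6 5 4 4]
Step 5: flows [0->3,0->4,1->3,1->4,2->3] -> levels [4 4 4 7 6]
Step 6: flows [3->0,4->0,3->1,4->1,3->2] -> levels [6 6 5 4 4]
  -> period-2 cycle: step 6 state = step 4 state; never stabilizes
  -> state at step 30: (30-4) mod 2 = 0, same as step 4 -> [6 6 5 4 4]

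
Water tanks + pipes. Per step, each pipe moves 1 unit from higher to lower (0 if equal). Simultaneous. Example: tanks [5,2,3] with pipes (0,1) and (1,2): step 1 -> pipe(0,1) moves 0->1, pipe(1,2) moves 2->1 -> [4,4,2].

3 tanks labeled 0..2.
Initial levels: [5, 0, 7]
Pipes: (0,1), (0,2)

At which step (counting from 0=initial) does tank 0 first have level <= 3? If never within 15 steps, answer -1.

Answer: -1

Derivation:
Step 1: flows [0->1,2->0] -> levels [5 1 6]
Step 2: flows [0->1,2->0] -> levels [5 2 5]
Step 3: flows [0->1,0=2] -> levels [4 3 5]
Step 4: flows [0->1,2->0] -> levels [4 4 4]
Step 5: flows [0=1,0=2] -> levels [4 4 4]
  -> stable; tank 0 stays at 4 > 3
Tank 0 never reaches <=3 within 15 steps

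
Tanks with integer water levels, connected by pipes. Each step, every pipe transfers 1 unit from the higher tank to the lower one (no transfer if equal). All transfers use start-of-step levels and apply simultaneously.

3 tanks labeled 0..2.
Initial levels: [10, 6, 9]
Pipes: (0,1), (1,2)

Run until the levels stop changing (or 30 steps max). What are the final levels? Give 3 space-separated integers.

Step 1: flows [0->1,2->1] -> levels [9 8 8]
Step 2: flows [0->1,1=2] -> levels [8 9 8]
Step 3: flows [1->0,1->2] -> levels [9 7 9]
Step 4: flows [0->1,2->1] -> levels [8 9 8]
  -> period-2 cycle: step 4 state = step 2 state; never stabilizes
  -> state at step 30: (30-2) mod 2 = 0, same as step 2 -> [8 9 8]

Answer: 8 9 8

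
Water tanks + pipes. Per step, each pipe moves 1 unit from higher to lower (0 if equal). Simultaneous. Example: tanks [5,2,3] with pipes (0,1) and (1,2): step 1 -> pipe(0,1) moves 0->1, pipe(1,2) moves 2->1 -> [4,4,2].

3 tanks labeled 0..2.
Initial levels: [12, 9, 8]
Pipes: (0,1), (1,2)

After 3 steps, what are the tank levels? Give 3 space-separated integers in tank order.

Answer: 10 9 10

Derivation:
Step 1: flows [0->1,1->2] -> levels [11 9 9]
Step 2: flows [0->1,1=2] -> levels [10 10 9]
Step 3: flows [0=1,1->2] -> levels [10 9 10]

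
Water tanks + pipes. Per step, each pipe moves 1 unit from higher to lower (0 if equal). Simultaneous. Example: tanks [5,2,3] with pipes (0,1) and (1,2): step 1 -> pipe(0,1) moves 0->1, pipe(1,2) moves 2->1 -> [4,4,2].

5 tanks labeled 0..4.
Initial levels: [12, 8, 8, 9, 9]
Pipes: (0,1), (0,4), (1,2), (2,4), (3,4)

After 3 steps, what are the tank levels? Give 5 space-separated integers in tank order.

Step 1: flows [0->1,0->4,1=2,4->2,3=4] -> levels [10 9 9 9 9]
Step 2: flows [0->1,0->4,1=2,2=4,3=4] -> levels [8 10 9 9 10]
Step 3: flows [1->0,4->0,1->2,4->2,4->3] -> levels [10 8 11 10 7]

Answer: 10 8 11 10 7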